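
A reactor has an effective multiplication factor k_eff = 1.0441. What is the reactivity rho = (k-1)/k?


rho = (k_eff - 1) / k_eff
rho = (1.0441 - 1) / 1.0441
rho = 0.042237

0.042237


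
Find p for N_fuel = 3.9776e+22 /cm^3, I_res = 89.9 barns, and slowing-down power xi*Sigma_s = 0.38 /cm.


p = exp(-N * I * 1e-24 / (xi*Sigma_s))
p = exp(-3.9776e+22 * 89.9 * 1e-24 / 0.38)
p = 8.1887e-05

8.1887e-05


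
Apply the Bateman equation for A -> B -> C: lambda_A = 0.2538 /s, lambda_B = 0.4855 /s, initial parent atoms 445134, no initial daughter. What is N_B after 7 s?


N_B(t) = lambda_A * N_A0 / (lambda_B - lambda_A) * [exp(-lambda_A*t) - exp(-lambda_B*t)]
exp(-0.2538*7) = 0.1692125; exp(-0.4855*7) = 0.03342337
N_B = 0.2538 * 445134 / (0.4855 - 0.2538) * (0.1692125 - 0.03342337)
N_B = 66210

66210


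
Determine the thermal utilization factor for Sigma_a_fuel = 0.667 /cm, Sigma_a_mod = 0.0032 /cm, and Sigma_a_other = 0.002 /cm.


f = Sigma_a_fuel / (Sigma_a_fuel + Sigma_a_mod + Sigma_a_other)
f = 0.667 / (0.667 + 0.0032 + 0.002)
f = 0.99226

0.99226


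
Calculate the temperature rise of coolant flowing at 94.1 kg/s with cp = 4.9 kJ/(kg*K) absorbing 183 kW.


dT = Q / (m_dot * cp)
dT = 183 / (94.1 * 4.9)
dT = 0.39689 C

0.39689


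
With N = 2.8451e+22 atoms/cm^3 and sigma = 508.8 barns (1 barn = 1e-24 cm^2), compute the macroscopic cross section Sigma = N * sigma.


Sigma = N * sigma_barns * 1e-24
Sigma = 2.8451e+22 * 508.8 * 1e-24
Sigma = 14.476 /cm

14.476


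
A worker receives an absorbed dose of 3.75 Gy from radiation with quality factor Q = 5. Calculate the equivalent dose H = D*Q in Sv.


H = D * Q
H = 3.75 * 5
H = 18.750 Sv

18.750


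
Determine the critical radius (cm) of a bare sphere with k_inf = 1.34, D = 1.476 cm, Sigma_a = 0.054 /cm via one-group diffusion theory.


L^2 = D / Sigma_a = 1.476 / 0.054 = 27.33333 cm^2
B_m^2 = (k_inf - 1) / L^2 = (1.34 - 1) / 27.33333 = 0.01243903 /cm^2
For a bare sphere: B_g = pi/R, so R_c = pi / sqrt(B_m^2)
R_c = pi / sqrt(0.01243903) = 28.168 cm

28.168


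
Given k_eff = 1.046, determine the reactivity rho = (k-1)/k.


rho = (k_eff - 1) / k_eff
rho = (1.046 - 1) / 1.046
rho = 0.043977

0.043977


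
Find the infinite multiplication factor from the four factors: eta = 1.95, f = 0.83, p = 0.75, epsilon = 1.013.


k_inf = eta * f * p * epsilon
k_inf = 1.95 * 0.83 * 0.75 * 1.013
k_inf = 1.2297

1.2297


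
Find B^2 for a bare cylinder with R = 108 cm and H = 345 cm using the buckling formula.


B^2 = (2.405/R)^2 + (pi/H)^2
B^2 = (2.405/108)^2 + (pi/345)^2
B^2 = 5.7881e-04 /cm^2

5.7881e-04


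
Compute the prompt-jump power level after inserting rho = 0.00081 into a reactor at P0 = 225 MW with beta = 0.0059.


P1/P0 = beta / (beta - rho)
P1/P0 = 0.0059 / (0.0059 - 0.00081) = 1.159136
P1 = 225 * 1.159136 = 260.81 MW

260.81


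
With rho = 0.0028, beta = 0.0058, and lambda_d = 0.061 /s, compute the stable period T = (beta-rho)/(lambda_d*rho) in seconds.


T = (beta - rho) / (lambda_d * rho)
T = (0.0058 - 0.0028) / (0.061 * 0.0028)
T = 17.564 s

17.564


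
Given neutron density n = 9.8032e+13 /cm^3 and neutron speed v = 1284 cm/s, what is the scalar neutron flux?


phi = n * v
phi = 9.8032e+13 * 1284
phi = 1.2587e+17 /cm^2/s

1.2587e+17


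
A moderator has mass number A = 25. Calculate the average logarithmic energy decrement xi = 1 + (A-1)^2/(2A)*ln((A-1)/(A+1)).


xi = 1 + (A-1)^2/(2A) * ln((A-1)/(A+1))
xi = 1 + (25-1)^2/(2*25) * ln((25-1)/(25 +1))
xi = 0.077908

0.077908


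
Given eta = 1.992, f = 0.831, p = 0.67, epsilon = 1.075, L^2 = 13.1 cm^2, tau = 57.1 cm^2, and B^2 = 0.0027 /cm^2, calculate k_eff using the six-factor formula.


k_inf = eta*f*p*eps = 1.992*0.831*0.67*1.075 = 1.192267
P_TNL = 1/(1 + L^2*B^2) = 1/(1 + 13.1*0.0027) = 0.9658383
P_FNL = exp(-B^2*tau) = exp(-0.0027*57.1) = 0.8571263
k_eff = k_inf * P_TNL * P_FNL = 1.192267 * 0.9658383 * 0.8571263
k_eff = 0.98701

0.98701


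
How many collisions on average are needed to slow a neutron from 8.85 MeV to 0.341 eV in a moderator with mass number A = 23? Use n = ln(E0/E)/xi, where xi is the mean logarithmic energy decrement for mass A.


xi = 1 + (A-1)^2/(2A)*ln((A-1)/(A+1)) = 0.08448899 (for A = 23)
n = ln(E0/E) / xi
n = ln(8.85e6 / 0.341) / 0.08448899
n = ln(2.595308e+07) / 0.08448899 = 202.06

202.06


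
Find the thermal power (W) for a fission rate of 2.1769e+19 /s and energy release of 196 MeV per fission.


P = fission_rate * E_MeV * 1.602e-13
P = 2.1769e+19 * 196 * 1.602e-13
P = 6.8353e+08 W

6.8353e+08


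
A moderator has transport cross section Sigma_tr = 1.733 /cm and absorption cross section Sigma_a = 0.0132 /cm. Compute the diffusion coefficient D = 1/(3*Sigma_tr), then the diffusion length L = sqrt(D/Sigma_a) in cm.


D = 1 / (3 * Sigma_tr) = 1 / (3 * 1.733) = 0.1923447 cm
L = sqrt(D / Sigma_a)
L = sqrt(0.1923447 / 0.0132)
L = 3.8173 cm

3.8173


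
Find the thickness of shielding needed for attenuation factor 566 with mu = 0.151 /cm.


x = ln(factor) / mu
x = ln(566) / 0.151
x = 41.977 cm

41.977


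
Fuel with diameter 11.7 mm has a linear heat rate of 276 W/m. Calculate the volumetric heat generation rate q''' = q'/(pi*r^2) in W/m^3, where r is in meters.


r = D / 2 / 1000 = 11.7 / 2 / 1000 = 0.00585 m
q''' = q' / (pi * r^2)
q''' = 276 / (pi * 0.00585^2)
q''' = 2.5671e+06 W/m^3

2.5671e+06


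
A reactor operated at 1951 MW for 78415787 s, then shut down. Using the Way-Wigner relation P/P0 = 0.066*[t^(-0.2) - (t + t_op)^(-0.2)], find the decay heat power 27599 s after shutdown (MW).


P/P0 = 0.066 * [t^(-0.2) - (t + t_op)^(-0.2)]
P/P0 = 0.066 * [27599^(-0.2) - (27599 + 78415787)^(-0.2)]
P/P0 = 0.066 * [0.1293664 - 0.02636870] = 0.006797848
P = 1951 * 0.006797848 = 13.263 MW

13.263


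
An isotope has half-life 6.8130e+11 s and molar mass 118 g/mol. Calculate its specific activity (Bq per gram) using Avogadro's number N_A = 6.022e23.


lambda = ln(2) / t_half = ln(2) / 6.8130e+11 = 1.017389e-12 /s
SA = lambda * N_A / M
SA = 1.017389e-12 * 6.022e23 / 118
SA = 5.1921e+09 Bq/g

5.1921e+09


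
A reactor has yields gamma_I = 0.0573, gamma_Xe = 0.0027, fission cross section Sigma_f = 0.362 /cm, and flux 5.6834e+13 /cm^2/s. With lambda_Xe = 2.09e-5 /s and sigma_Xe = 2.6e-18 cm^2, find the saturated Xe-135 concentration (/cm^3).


Xe_eq = (gamma_I + gamma_Xe) * Sigma_f * phi / (lambda_Xe + sigma_Xe * phi)
Numerator = (0.0573 + 0.0027) * 0.362 * 5.6834e+13 = 1.234434e+12
Denominator = 2.09e-5 + 2.6e-18 * 5.6834e+13 = 1.686684e-04
Xe_eq = 1.234434e+12 / 1.686684e-04 = 7.3187e+15 /cm^3

7.3187e+15


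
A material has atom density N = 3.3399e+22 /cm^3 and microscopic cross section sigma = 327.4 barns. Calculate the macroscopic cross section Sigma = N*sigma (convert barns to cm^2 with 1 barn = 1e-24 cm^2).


Sigma = N * sigma_barns * 1e-24
Sigma = 3.3399e+22 * 327.4 * 1e-24
Sigma = 10.935 /cm

10.935


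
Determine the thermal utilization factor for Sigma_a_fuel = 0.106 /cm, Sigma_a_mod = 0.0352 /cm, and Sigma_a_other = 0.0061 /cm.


f = Sigma_a_fuel / (Sigma_a_fuel + Sigma_a_mod + Sigma_a_other)
f = 0.106 / (0.106 + 0.0352 + 0.0061)
f = 0.71962

0.71962


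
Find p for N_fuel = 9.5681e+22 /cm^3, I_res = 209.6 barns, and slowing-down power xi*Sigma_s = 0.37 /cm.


p = exp(-N * I * 1e-24 / (xi*Sigma_s))
p = exp(-9.5681e+22 * 209.6 * 1e-24 / 0.37)
p = 2.8865e-24

2.8865e-24


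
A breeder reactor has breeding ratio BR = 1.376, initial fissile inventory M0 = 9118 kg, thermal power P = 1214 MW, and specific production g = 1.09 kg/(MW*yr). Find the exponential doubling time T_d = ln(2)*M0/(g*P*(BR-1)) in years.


Breeding gain G = BR - 1 = 1.376 - 1 = 0.376
Fissile production rate = g * P * G = 1.09 * 1214 * 0.376 = 497.54576 kg/yr
T_d = ln(2) * M0 / (g * P * G)
T_d = ln(2) * 9118 / 497.54576 = 12.703 yr

12.703


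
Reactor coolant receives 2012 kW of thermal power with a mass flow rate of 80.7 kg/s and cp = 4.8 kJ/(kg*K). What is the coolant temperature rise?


dT = Q / (m_dot * cp)
dT = 2012 / (80.7 * 4.8)
dT = 5.1941 C

5.1941


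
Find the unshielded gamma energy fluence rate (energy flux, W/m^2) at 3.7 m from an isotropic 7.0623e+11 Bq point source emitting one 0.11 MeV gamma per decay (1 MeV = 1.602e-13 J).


psi = A * E * 1.602e-13 / (4*pi*r^2)
psi = 7.0623e+11 * 0.11 * 1.602e-13 / (4*pi*3.7^2)
psi = 7.2342e-05 W/m^2

7.2342e-05


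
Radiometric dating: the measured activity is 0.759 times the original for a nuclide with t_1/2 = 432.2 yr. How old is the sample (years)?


lambda = ln(2) / t_half = ln(2) / 432.2 = 0.001603765 /yr
t = -ln(A/A0) / lambda
t = -ln(0.759) / 0.001603765
t = 171.94 yr

171.94


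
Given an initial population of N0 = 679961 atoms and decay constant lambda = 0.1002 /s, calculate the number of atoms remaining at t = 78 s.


N = N0 * exp(-lambda * t)
N = 679961 * exp(-0.1002 * 78)
N = 274.29

274.29


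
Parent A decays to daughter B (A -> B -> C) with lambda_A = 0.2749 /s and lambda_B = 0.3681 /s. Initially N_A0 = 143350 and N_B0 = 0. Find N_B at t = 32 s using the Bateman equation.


N_B(t) = lambda_A * N_A0 / (lambda_B - lambda_A) * [exp(-lambda_A*t) - exp(-lambda_B*t)]
exp(-0.2749*32) = 1.512162e-04; exp(-0.3681*32) = 7.662287e-06
N_B = 0.2749 * 143350 / (0.3681 - 0.2749) * (1.512162e-04 - 7.662287e-06)
N_B = 60.698

60.698


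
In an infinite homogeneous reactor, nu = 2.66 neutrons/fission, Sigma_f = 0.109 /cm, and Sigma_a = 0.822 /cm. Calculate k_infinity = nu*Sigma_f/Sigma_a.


k_inf = nu * Sigma_f / Sigma_a
k_inf = 2.66 * 0.109 / 0.822
k_inf = 0.35273

0.35273


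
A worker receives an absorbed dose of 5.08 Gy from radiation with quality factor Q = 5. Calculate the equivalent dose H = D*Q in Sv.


H = D * Q
H = 5.08 * 5
H = 25.400 Sv

25.400


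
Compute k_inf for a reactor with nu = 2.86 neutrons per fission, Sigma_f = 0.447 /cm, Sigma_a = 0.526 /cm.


k_inf = nu * Sigma_f / Sigma_a
k_inf = 2.86 * 0.447 / 0.526
k_inf = 2.4305

2.4305


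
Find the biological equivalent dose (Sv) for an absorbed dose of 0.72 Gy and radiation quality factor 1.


H = D * Q
H = 0.72 * 1
H = 0.72000 Sv

0.72000


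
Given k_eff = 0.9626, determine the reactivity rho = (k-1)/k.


rho = (k_eff - 1) / k_eff
rho = (0.9626 - 1) / 0.9626
rho = -0.038853

-0.038853


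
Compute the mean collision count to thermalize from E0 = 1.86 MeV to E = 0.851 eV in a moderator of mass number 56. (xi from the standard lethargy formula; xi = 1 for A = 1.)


xi = 1 + (A-1)^2/(2A)*ln((A-1)/(A+1)) = 0.03529286 (for A = 56)
n = ln(E0/E) / xi
n = ln(1.86e6 / 0.851) / 0.03529286
n = ln(2.185664e+06) / 0.03529286 = 413.61

413.61


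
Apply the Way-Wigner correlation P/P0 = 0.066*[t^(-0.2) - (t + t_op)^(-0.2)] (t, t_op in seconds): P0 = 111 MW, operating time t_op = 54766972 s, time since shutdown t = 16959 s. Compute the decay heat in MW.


P/P0 = 0.066 * [t^(-0.2) - (t + t_op)^(-0.2)]
P/P0 = 0.066 * [16959^(-0.2) - (16959 + 54766972)^(-0.2)]
P/P0 = 0.066 * [0.1426001 - 0.02833149] = 0.007541728
P = 111 * 0.007541728 = 0.83713 MW

0.83713


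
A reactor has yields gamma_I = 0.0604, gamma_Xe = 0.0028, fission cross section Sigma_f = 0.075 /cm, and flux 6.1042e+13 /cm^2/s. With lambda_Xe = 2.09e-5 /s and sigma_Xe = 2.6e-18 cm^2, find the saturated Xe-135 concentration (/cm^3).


Xe_eq = (gamma_I + gamma_Xe) * Sigma_f * phi / (lambda_Xe + sigma_Xe * phi)
Numerator = (0.0604 + 0.0028) * 0.075 * 6.1042e+13 = 2.893391e+11
Denominator = 2.09e-5 + 2.6e-18 * 6.1042e+13 = 1.796092e-04
Xe_eq = 2.893391e+11 / 1.796092e-04 = 1.6109e+15 /cm^3

1.6109e+15


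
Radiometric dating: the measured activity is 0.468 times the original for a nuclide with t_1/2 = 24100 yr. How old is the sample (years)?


lambda = ln(2) / t_half = ln(2) / 24100 = 2.876129e-05 /yr
t = -ln(A/A0) / lambda
t = -ln(0.468) / 2.876129e-05
t = 26400 yr

26400


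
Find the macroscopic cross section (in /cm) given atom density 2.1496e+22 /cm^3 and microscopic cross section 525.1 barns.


Sigma = N * sigma_barns * 1e-24
Sigma = 2.1496e+22 * 525.1 * 1e-24
Sigma = 11.288 /cm

11.288


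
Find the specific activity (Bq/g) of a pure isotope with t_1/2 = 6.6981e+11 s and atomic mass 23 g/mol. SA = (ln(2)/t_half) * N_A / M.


lambda = ln(2) / t_half = ln(2) / 6.6981e+11 = 1.034841e-12 /s
SA = lambda * N_A / M
SA = 1.034841e-12 * 6.022e23 / 23
SA = 2.7095e+10 Bq/g

2.7095e+10


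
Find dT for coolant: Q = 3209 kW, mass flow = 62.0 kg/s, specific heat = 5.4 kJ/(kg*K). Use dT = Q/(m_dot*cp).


dT = Q / (m_dot * cp)
dT = 3209 / (62.0 * 5.4)
dT = 9.5848 C

9.5848


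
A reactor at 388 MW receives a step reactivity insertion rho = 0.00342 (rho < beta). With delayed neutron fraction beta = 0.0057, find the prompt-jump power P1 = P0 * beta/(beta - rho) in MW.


P1/P0 = beta / (beta - rho)
P1/P0 = 0.0057 / (0.0057 - 0.00342) = 2.500000
P1 = 388 * 2.500000 = 970.00 MW

970.00


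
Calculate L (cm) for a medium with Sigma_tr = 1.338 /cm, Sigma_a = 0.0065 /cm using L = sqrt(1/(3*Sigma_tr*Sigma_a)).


D = 1 / (3 * Sigma_tr) = 1 / (3 * 1.338) = 0.2491281 cm
L = sqrt(D / Sigma_a)
L = sqrt(0.2491281 / 0.0065)
L = 6.1909 cm

6.1909


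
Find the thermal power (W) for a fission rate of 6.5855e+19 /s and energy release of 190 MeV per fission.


P = fission_rate * E_MeV * 1.602e-13
P = 6.5855e+19 * 190 * 1.602e-13
P = 2.0045e+09 W

2.0045e+09


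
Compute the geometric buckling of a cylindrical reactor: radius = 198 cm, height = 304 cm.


B^2 = (2.405/R)^2 + (pi/H)^2
B^2 = (2.405/198)^2 + (pi/304)^2
B^2 = 2.5433e-04 /cm^2

2.5433e-04


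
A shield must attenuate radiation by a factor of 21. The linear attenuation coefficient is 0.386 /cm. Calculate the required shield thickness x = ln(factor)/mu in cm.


x = ln(factor) / mu
x = ln(21) / 0.386
x = 7.8874 cm

7.8874


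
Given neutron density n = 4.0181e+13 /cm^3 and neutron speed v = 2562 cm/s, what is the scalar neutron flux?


phi = n * v
phi = 4.0181e+13 * 2562
phi = 1.0294e+17 /cm^2/s

1.0294e+17


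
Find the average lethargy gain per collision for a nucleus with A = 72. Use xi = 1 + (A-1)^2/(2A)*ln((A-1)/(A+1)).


xi = 1 + (A-1)^2/(2A) * ln((A-1)/(A+1))
xi = 1 + (72-1)^2/(2*72) * ln((72-1)/(72 +1))
xi = 0.027522

0.027522


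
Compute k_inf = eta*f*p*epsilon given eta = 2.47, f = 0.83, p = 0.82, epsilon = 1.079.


k_inf = eta * f * p * epsilon
k_inf = 2.47 * 0.83 * 0.82 * 1.079
k_inf = 1.8139

1.8139


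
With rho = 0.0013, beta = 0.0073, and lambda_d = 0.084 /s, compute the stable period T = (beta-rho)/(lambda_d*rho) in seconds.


T = (beta - rho) / (lambda_d * rho)
T = (0.0073 - 0.0013) / (0.084 * 0.0013)
T = 54.945 s

54.945


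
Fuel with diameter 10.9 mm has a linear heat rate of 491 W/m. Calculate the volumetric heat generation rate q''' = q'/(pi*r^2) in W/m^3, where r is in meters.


r = D / 2 / 1000 = 10.9 / 2 / 1000 = 0.00545 m
q''' = q' / (pi * r^2)
q''' = 491 / (pi * 0.00545^2)
q''' = 5.2619e+06 W/m^3

5.2619e+06


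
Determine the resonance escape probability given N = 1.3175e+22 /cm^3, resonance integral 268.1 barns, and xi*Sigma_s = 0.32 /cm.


p = exp(-N * I * 1e-24 / (xi*Sigma_s))
p = exp(-1.3175e+22 * 268.1 * 1e-24 / 0.32)
p = 1.6076e-05

1.6076e-05


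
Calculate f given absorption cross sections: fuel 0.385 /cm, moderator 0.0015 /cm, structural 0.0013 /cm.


f = Sigma_a_fuel / (Sigma_a_fuel + Sigma_a_mod + Sigma_a_other)
f = 0.385 / (0.385 + 0.0015 + 0.0013)
f = 0.99278

0.99278


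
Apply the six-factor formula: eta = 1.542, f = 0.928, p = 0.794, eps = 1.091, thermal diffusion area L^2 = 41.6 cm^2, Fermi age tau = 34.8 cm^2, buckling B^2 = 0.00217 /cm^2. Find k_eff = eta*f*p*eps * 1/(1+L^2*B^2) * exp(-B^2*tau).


k_inf = eta*f*p*eps = 1.542*0.928*0.794*1.091 = 1.239589
P_TNL = 1/(1 + L^2*B^2) = 1/(1 + 41.6*0.00217) = 0.9172023
P_FNL = exp(-B^2*tau) = exp(-0.00217*34.8) = 0.9272649
k_eff = k_inf * P_TNL * P_FNL = 1.239589 * 0.9172023 * 0.9272649
k_eff = 1.0543

1.0543


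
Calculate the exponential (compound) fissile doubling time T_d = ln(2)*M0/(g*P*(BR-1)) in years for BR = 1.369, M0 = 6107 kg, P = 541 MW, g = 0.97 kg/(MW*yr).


Breeding gain G = BR - 1 = 1.369 - 1 = 0.369
Fissile production rate = g * P * G = 0.97 * 541 * 0.369 = 193.64013 kg/yr
T_d = ln(2) * M0 / (g * P * G)
T_d = ln(2) * 6107 / 193.64013 = 21.860 yr

21.860


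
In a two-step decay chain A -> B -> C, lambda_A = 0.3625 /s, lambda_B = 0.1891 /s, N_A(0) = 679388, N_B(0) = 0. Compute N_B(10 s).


N_B(t) = lambda_A * N_A0 / (lambda_B - lambda_A) * [exp(-lambda_A*t) - exp(-lambda_B*t)]
exp(-0.3625*10) = 0.02664910; exp(-0.1891*10) = 0.1509208
N_B = 0.3625 * 679388 / (0.1891 - 0.3625) * (0.02664910 - 0.1509208)
N_B = 176502

176502


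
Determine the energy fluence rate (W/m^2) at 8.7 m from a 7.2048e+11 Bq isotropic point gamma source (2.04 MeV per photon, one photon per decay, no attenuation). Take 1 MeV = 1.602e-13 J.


psi = A * E * 1.602e-13 / (4*pi*r^2)
psi = 7.2048e+11 * 2.04 * 1.602e-13 / (4*pi*8.7^2)
psi = 2.4755e-04 W/m^2

2.4755e-04


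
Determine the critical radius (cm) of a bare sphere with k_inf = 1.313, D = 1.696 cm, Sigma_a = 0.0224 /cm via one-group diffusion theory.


L^2 = D / Sigma_a = 1.696 / 0.0224 = 75.71429 cm^2
B_m^2 = (k_inf - 1) / L^2 = (1.313 - 1) / 75.71429 = 0.004133962 /cm^2
For a bare sphere: B_g = pi/R, so R_c = pi / sqrt(B_m^2)
R_c = pi / sqrt(0.004133962) = 48.861 cm

48.861


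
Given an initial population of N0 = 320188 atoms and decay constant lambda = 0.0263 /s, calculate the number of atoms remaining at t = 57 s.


N = N0 * exp(-lambda * t)
N = 320188 * exp(-0.0263 * 57)
N = 71508

71508


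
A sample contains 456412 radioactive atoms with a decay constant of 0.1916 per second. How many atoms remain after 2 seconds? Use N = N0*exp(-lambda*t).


N = N0 * exp(-lambda * t)
N = 456412 * exp(-0.1916 * 2)
N = 311125

311125


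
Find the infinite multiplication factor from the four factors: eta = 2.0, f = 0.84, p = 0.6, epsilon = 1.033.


k_inf = eta * f * p * epsilon
k_inf = 2.0 * 0.84 * 0.6 * 1.033
k_inf = 1.0413

1.0413


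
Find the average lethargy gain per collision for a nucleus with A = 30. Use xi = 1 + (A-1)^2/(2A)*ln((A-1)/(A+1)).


xi = 1 + (A-1)^2/(2A) * ln((A-1)/(A+1))
xi = 1 + (30-1)^2/(2*30) * ln((30-1)/(30 +1))
xi = 0.065209

0.065209


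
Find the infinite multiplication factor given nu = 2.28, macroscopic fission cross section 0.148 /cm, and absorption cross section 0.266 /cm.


k_inf = nu * Sigma_f / Sigma_a
k_inf = 2.28 * 0.148 / 0.266
k_inf = 1.2686

1.2686


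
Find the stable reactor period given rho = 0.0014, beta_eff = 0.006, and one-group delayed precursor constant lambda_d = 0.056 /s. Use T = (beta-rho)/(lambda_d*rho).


T = (beta - rho) / (lambda_d * rho)
T = (0.006 - 0.0014) / (0.056 * 0.0014)
T = 58.673 s

58.673


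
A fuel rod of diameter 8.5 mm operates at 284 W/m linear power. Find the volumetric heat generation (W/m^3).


r = D / 2 / 1000 = 8.5 / 2 / 1000 = 0.00425 m
q''' = q' / (pi * r^2)
q''' = 284 / (pi * 0.00425^2)
q''' = 5.0048e+06 W/m^3

5.0048e+06


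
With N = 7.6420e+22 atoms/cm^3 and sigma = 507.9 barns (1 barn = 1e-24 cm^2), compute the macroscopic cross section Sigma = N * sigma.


Sigma = N * sigma_barns * 1e-24
Sigma = 7.6420e+22 * 507.9 * 1e-24
Sigma = 38.814 /cm

38.814


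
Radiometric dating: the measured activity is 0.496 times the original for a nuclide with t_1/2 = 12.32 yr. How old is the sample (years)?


lambda = ln(2) / t_half = ln(2) / 12.32 = 0.05626195 /yr
t = -ln(A/A0) / lambda
t = -ln(0.496) / 0.05626195
t = 12.463 yr

12.463


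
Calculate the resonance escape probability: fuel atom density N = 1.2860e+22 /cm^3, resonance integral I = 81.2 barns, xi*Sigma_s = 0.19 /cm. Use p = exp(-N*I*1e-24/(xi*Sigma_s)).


p = exp(-N * I * 1e-24 / (xi*Sigma_s))
p = exp(-1.2860e+22 * 81.2 * 1e-24 / 0.19)
p = 0.0041033

0.0041033


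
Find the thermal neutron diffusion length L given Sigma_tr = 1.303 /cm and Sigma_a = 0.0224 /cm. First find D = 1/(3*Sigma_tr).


D = 1 / (3 * Sigma_tr) = 1 / (3 * 1.303) = 0.2558199 cm
L = sqrt(D / Sigma_a)
L = sqrt(0.2558199 / 0.0224)
L = 3.3794 cm

3.3794


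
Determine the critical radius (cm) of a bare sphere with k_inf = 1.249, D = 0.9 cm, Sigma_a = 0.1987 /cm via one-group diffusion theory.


L^2 = D / Sigma_a = 0.9 / 0.1987 = 4.529441 cm^2
B_m^2 = (k_inf - 1) / L^2 = (1.249 - 1) / 4.529441 = 0.05497367 /cm^2
For a bare sphere: B_g = pi/R, so R_c = pi / sqrt(B_m^2)
R_c = pi / sqrt(0.05497367) = 13.399 cm

13.399


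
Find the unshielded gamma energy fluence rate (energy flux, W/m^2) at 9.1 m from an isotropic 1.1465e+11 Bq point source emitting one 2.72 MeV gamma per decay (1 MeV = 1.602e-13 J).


psi = A * E * 1.602e-13 / (4*pi*r^2)
psi = 1.1465e+11 * 2.72 * 1.602e-13 / (4*pi*9.1^2)
psi = 4.8008e-05 W/m^2

4.8008e-05


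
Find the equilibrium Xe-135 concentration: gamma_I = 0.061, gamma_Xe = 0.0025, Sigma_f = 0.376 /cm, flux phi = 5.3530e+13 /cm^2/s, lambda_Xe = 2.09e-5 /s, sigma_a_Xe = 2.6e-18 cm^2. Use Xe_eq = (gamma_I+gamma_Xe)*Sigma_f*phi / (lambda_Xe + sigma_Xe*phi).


Xe_eq = (gamma_I + gamma_Xe) * Sigma_f * phi / (lambda_Xe + sigma_Xe * phi)
Numerator = (0.061 + 0.0025) * 0.376 * 5.3530e+13 = 1.278082e+12
Denominator = 2.09e-5 + 2.6e-18 * 5.3530e+13 = 1.600780e-04
Xe_eq = 1.278082e+12 / 1.600780e-04 = 7.9841e+15 /cm^3

7.9841e+15


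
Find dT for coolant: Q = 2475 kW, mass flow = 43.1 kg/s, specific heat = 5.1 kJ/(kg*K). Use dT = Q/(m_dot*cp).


dT = Q / (m_dot * cp)
dT = 2475 / (43.1 * 5.1)
dT = 11.260 C

11.260


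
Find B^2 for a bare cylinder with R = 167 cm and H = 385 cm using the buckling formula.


B^2 = (2.405/R)^2 + (pi/H)^2
B^2 = (2.405/167)^2 + (pi/385)^2
B^2 = 2.7398e-04 /cm^2

2.7398e-04


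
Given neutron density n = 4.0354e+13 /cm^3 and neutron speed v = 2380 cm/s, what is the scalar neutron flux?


phi = n * v
phi = 4.0354e+13 * 2380
phi = 9.6043e+16 /cm^2/s

9.6043e+16


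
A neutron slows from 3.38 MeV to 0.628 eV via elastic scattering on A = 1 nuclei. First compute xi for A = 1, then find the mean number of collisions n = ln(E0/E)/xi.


xi = 1 + (A-1)^2/(2A)*ln((A-1)/(A+1)) = 1 (for A = 1)
n = ln(E0/E) / xi
n = ln(3.38e6 / 0.628) / 1
n = ln(5.382166e+06) / 1 = 15.499

15.499


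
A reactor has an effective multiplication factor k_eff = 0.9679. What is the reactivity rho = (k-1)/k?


rho = (k_eff - 1) / k_eff
rho = (0.9679 - 1) / 0.9679
rho = -0.033165

-0.033165


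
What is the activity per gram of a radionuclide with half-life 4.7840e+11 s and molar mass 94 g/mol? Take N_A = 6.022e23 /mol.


lambda = ln(2) / t_half = ln(2) / 4.7840e+11 = 1.448886e-12 /s
SA = lambda * N_A / M
SA = 1.448886e-12 * 6.022e23 / 94
SA = 9.2821e+09 Bq/g

9.2821e+09


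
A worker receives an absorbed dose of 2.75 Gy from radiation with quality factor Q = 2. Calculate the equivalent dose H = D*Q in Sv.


H = D * Q
H = 2.75 * 2
H = 5.5000 Sv

5.5000


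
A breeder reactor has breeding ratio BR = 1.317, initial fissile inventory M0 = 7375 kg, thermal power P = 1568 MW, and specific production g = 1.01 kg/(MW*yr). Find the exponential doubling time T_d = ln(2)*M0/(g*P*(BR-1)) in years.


Breeding gain G = BR - 1 = 1.317 - 1 = 0.317
Fissile production rate = g * P * G = 1.01 * 1568 * 0.317 = 502.02656 kg/yr
T_d = ln(2) * M0 / (g * P * G)
T_d = ln(2) * 7375 / 502.02656 = 10.183 yr

10.183


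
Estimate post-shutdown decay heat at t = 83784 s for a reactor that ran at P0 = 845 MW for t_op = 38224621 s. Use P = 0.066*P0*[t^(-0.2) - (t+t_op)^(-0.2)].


P/P0 = 0.066 * [t^(-0.2) - (t + t_op)^(-0.2)]
P/P0 = 0.066 * [83784^(-0.2) - (83784 + 38224621)^(-0.2)]
P/P0 = 0.066 * [0.1036019 - 0.03043275] = 0.004829164
P = 845 * 0.004829164 = 4.0806 MW

4.0806


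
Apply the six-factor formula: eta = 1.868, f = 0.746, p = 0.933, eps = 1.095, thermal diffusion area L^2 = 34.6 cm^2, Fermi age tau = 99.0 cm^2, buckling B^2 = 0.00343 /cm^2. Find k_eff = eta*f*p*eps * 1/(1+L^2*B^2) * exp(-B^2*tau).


k_inf = eta*f*p*eps = 1.868*0.746*0.933*1.095 = 1.423677
P_TNL = 1/(1 + L^2*B^2) = 1/(1 + 34.6*0.00343) = 0.8939123
P_FNL = exp(-B^2*tau) = exp(-0.00343*99.0) = 0.7120764
k_eff = k_inf * P_TNL * P_FNL = 1.423677 * 0.8939123 * 0.7120764
k_eff = 0.90622

0.90622


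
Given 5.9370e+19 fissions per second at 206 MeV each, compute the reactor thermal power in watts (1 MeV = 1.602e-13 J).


P = fission_rate * E_MeV * 1.602e-13
P = 5.9370e+19 * 206 * 1.602e-13
P = 1.9593e+09 W

1.9593e+09


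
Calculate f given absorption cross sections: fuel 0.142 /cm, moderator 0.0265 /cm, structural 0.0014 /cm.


f = Sigma_a_fuel / (Sigma_a_fuel + Sigma_a_mod + Sigma_a_other)
f = 0.142 / (0.142 + 0.0265 + 0.0014)
f = 0.83579

0.83579


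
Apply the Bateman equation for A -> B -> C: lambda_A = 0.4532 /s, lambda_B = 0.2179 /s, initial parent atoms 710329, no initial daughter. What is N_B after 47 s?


N_B(t) = lambda_A * N_A0 / (lambda_B - lambda_A) * [exp(-lambda_A*t) - exp(-lambda_B*t)]
exp(-0.4532*47) = 5.615052e-10; exp(-0.2179*47) = 3.566645e-05
N_B = 0.4532 * 710329 / (0.2179 - 0.4532) * (5.615052e-10 - 3.566645e-05)
N_B = 48.796

48.796


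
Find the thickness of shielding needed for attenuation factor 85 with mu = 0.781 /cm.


x = ln(factor) / mu
x = ln(85) / 0.781
x = 5.6884 cm

5.6884


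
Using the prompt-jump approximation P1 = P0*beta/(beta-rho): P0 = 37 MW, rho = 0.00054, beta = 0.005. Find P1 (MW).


P1/P0 = beta / (beta - rho)
P1/P0 = 0.005 / (0.005 - 0.00054) = 1.121076
P1 = 37 * 1.121076 = 41.480 MW

41.480


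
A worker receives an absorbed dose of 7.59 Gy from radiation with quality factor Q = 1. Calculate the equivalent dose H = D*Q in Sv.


H = D * Q
H = 7.59 * 1
H = 7.5900 Sv

7.5900


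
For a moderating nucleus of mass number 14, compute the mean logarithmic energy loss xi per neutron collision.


xi = 1 + (A-1)^2/(2A) * ln((A-1)/(A+1))
xi = 1 + (14-1)^2/(2*14) * ln((14-1)/(14 +1))
xi = 0.13628

0.13628


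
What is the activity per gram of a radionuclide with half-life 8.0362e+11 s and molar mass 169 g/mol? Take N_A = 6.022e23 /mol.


lambda = ln(2) / t_half = ln(2) / 8.0362e+11 = 8.625310e-13 /s
SA = lambda * N_A / M
SA = 8.625310e-13 * 6.022e23 / 169
SA = 3.0735e+09 Bq/g

3.0735e+09


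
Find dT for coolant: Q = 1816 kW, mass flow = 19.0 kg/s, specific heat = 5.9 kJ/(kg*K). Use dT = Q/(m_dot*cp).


dT = Q / (m_dot * cp)
dT = 1816 / (19.0 * 5.9)
dT = 16.200 C

16.200


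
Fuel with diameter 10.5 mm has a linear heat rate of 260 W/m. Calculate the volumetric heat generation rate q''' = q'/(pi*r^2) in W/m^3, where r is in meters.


r = D / 2 / 1000 = 10.5 / 2 / 1000 = 0.00525 m
q''' = q' / (pi * r^2)
q''' = 260 / (pi * 0.00525^2)
q''' = 3.0027e+06 W/m^3

3.0027e+06


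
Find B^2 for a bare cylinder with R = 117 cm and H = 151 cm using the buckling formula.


B^2 = (2.405/R)^2 + (pi/H)^2
B^2 = (2.405/117)^2 + (pi/151)^2
B^2 = 8.5539e-04 /cm^2

8.5539e-04


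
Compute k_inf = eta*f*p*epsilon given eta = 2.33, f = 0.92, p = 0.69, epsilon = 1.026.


k_inf = eta * f * p * epsilon
k_inf = 2.33 * 0.92 * 0.69 * 1.026
k_inf = 1.5175

1.5175


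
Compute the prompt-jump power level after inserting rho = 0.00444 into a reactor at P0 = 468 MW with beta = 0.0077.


P1/P0 = beta / (beta - rho)
P1/P0 = 0.0077 / (0.0077 - 0.00444) = 2.361963
P1 = 468 * 2.361963 = 1105.4 MW

1105.4


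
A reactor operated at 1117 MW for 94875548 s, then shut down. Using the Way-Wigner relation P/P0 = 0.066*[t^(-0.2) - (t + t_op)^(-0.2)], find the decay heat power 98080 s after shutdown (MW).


P/P0 = 0.066 * [t^(-0.2) - (t + t_op)^(-0.2)]
P/P0 = 0.066 * [98080^(-0.2) - (98080 + 94875548)^(-0.2)]
P/P0 = 0.066 * [0.1003885 - 0.02537929] = 0.004950608
P = 1117 * 0.004950608 = 5.5298 MW

5.5298


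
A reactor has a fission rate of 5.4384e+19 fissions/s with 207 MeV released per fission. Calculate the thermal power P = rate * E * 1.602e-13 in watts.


P = fission_rate * E_MeV * 1.602e-13
P = 5.4384e+19 * 207 * 1.602e-13
P = 1.8034e+09 W

1.8034e+09


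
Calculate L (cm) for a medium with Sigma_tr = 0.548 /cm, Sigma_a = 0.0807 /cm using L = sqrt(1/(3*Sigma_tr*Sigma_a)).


D = 1 / (3 * Sigma_tr) = 1 / (3 * 0.548) = 0.6082725 cm
L = sqrt(D / Sigma_a)
L = sqrt(0.6082725 / 0.0807)
L = 2.7454 cm

2.7454


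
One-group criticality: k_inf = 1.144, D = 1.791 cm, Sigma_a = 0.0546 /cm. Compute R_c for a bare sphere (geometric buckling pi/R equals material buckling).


L^2 = D / Sigma_a = 1.791 / 0.0546 = 32.80220 cm^2
B_m^2 = (k_inf - 1) / L^2 = (1.144 - 1) / 32.80220 = 0.004389949 /cm^2
For a bare sphere: B_g = pi/R, so R_c = pi / sqrt(B_m^2)
R_c = pi / sqrt(0.004389949) = 47.415 cm

47.415


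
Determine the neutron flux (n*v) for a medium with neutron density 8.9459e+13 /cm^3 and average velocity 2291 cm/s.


phi = n * v
phi = 8.9459e+13 * 2291
phi = 2.0495e+17 /cm^2/s

2.0495e+17


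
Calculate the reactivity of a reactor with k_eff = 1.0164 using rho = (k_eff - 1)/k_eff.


rho = (k_eff - 1) / k_eff
rho = (1.0164 - 1) / 1.0164
rho = 0.016135

0.016135


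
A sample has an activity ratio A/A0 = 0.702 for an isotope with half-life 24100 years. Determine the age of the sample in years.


lambda = ln(2) / t_half = ln(2) / 24100 = 2.876129e-05 /yr
t = -ln(A/A0) / lambda
t = -ln(0.702) / 2.876129e-05
t = 12302 yr

12302


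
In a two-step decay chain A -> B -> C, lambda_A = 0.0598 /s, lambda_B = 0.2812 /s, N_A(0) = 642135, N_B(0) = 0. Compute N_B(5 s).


N_B(t) = lambda_A * N_A0 / (lambda_B - lambda_A) * [exp(-lambda_A*t) - exp(-lambda_B*t)]
exp(-0.0598*5) = 0.7415594; exp(-0.2812*5) = 0.2451218
N_B = 0.0598 * 642135 / (0.2812 - 0.0598) * (0.7415594 - 0.2451218)
N_B = 86102

86102


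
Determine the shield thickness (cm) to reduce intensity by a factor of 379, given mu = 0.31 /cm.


x = ln(factor) / mu
x = ln(379) / 0.31
x = 19.153 cm

19.153


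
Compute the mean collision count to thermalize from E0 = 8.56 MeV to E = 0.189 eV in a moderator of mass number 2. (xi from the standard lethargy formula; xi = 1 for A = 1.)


xi = 1 + (A-1)^2/(2A)*ln((A-1)/(A+1)) = 0.7253469 (for A = 2)
n = ln(E0/E) / xi
n = ln(8.56e6 / 0.189) / 0.7253469
n = ln(4.529101e+07) / 0.7253469 = 24.304

24.304


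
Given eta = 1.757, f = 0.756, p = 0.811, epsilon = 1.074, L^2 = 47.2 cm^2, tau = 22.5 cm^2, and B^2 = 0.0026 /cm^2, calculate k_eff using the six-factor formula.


k_inf = eta*f*p*eps = 1.757*0.756*0.811*1.074 = 1.156961
P_TNL = 1/(1 + L^2*B^2) = 1/(1 + 47.2*0.0026) = 0.8906940
P_FNL = exp(-B^2*tau) = exp(-0.0026*22.5) = 0.9431782
k_eff = k_inf * P_TNL * P_FNL = 1.156961 * 0.8906940 * 0.9431782
k_eff = 0.97194

0.97194


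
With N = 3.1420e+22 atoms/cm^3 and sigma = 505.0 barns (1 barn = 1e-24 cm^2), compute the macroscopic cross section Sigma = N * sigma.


Sigma = N * sigma_barns * 1e-24
Sigma = 3.1420e+22 * 505.0 * 1e-24
Sigma = 15.867 /cm

15.867


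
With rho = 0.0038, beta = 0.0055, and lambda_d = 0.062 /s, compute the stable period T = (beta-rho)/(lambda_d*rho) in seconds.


T = (beta - rho) / (lambda_d * rho)
T = (0.0055 - 0.0038) / (0.062 * 0.0038)
T = 7.2156 s

7.2156


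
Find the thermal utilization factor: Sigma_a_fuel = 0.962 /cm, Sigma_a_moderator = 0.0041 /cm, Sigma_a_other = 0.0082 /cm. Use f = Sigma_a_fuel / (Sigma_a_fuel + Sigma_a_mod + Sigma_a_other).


f = Sigma_a_fuel / (Sigma_a_fuel + Sigma_a_mod + Sigma_a_other)
f = 0.962 / (0.962 + 0.0041 + 0.0082)
f = 0.98738

0.98738


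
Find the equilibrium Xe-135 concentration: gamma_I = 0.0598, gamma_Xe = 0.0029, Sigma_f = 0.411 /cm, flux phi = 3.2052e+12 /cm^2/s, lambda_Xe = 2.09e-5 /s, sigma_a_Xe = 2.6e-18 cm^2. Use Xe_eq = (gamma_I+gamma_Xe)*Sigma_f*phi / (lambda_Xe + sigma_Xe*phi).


Xe_eq = (gamma_I + gamma_Xe) * Sigma_f * phi / (lambda_Xe + sigma_Xe * phi)
Numerator = (0.0598 + 0.0029) * 0.411 * 3.2052e+12 = 8.259704e+10
Denominator = 2.09e-5 + 2.6e-18 * 3.2052e+12 = 2.923352e-05
Xe_eq = 8.259704e+10 / 2.923352e-05 = 2.8254e+15 /cm^3

2.8254e+15


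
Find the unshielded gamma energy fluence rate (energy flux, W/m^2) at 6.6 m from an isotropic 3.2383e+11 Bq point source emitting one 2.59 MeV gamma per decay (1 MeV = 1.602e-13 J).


psi = A * E * 1.602e-13 / (4*pi*r^2)
psi = 3.2383e+11 * 2.59 * 1.602e-13 / (4*pi*6.6^2)
psi = 2.4546e-04 W/m^2

2.4546e-04


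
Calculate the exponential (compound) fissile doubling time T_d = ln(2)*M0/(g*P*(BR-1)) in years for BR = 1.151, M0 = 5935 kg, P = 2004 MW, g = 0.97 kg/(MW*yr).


Breeding gain G = BR - 1 = 1.151 - 1 = 0.151
Fissile production rate = g * P * G = 0.97 * 2004 * 0.151 = 293.52588 kg/yr
T_d = ln(2) * M0 / (g * P * G)
T_d = ln(2) * 5935 / 293.52588 = 14.015 yr

14.015


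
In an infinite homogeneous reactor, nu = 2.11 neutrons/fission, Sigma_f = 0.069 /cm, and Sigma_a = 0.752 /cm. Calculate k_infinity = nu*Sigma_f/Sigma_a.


k_inf = nu * Sigma_f / Sigma_a
k_inf = 2.11 * 0.069 / 0.752
k_inf = 0.19360

0.19360


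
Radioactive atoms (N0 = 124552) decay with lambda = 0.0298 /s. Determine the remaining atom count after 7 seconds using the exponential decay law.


N = N0 * exp(-lambda * t)
N = 124552 * exp(-0.0298 * 7)
N = 101101

101101


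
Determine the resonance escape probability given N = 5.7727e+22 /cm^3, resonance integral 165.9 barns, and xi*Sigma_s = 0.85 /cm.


p = exp(-N * I * 1e-24 / (xi*Sigma_s))
p = exp(-5.7727e+22 * 165.9 * 1e-24 / 0.85)
p = 1.2789e-05

1.2789e-05


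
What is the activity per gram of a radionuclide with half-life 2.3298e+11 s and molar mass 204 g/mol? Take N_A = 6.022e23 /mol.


lambda = ln(2) / t_half = ln(2) / 2.3298e+11 = 2.975136e-12 /s
SA = lambda * N_A / M
SA = 2.975136e-12 * 6.022e23 / 204
SA = 8.7825e+09 Bq/g

8.7825e+09


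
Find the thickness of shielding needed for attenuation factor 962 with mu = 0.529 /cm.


x = ln(factor) / mu
x = ln(962) / 0.529
x = 12.985 cm

12.985


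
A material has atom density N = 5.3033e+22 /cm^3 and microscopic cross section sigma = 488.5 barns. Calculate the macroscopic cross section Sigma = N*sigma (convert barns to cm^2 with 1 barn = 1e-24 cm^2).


Sigma = N * sigma_barns * 1e-24
Sigma = 5.3033e+22 * 488.5 * 1e-24
Sigma = 25.907 /cm

25.907


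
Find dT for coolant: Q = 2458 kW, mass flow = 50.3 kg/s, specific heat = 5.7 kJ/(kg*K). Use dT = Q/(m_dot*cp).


dT = Q / (m_dot * cp)
dT = 2458 / (50.3 * 5.7)
dT = 8.5731 C

8.5731


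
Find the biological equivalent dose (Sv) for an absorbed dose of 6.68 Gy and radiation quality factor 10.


H = D * Q
H = 6.68 * 10
H = 66.800 Sv

66.800


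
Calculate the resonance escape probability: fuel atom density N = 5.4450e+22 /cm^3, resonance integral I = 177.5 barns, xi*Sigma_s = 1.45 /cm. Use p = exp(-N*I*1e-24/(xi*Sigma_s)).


p = exp(-N * I * 1e-24 / (xi*Sigma_s))
p = exp(-5.4450e+22 * 177.5 * 1e-24 / 1.45)
p = 0.0012742

0.0012742


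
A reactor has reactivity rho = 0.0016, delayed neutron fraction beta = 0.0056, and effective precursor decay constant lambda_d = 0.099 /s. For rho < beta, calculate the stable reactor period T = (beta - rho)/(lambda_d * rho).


T = (beta - rho) / (lambda_d * rho)
T = (0.0056 - 0.0016) / (0.099 * 0.0016)
T = 25.253 s

25.253


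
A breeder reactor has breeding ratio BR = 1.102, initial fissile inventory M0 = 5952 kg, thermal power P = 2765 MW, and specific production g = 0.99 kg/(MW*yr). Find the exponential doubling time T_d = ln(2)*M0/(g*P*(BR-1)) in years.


Breeding gain G = BR - 1 = 1.102 - 1 = 0.102
Fissile production rate = g * P * G = 0.99 * 2765 * 0.102 = 279.2097 kg/yr
T_d = ln(2) * M0 / (g * P * G)
T_d = ln(2) * 5952 / 279.2097 = 14.776 yr

14.776


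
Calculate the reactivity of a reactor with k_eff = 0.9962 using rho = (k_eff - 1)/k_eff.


rho = (k_eff - 1) / k_eff
rho = (0.9962 - 1) / 0.9962
rho = -0.0038145

-0.0038145


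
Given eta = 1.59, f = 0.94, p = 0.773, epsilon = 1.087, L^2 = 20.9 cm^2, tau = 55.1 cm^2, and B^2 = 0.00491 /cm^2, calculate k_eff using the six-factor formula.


k_inf = eta*f*p*eps = 1.59*0.94*0.773*1.087 = 1.255839
P_TNL = 1/(1 + L^2*B^2) = 1/(1 + 20.9*0.00491) = 0.9069316
P_FNL = exp(-B^2*tau) = exp(-0.00491*55.1) = 0.7629666
k_eff = k_inf * P_TNL * P_FNL = 1.255839 * 0.9069316 * 0.7629666
k_eff = 0.86899

0.86899


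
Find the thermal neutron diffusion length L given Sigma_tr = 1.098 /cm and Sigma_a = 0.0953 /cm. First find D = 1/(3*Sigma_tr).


D = 1 / (3 * Sigma_tr) = 1 / (3 * 1.098) = 0.3035823 cm
L = sqrt(D / Sigma_a)
L = sqrt(0.3035823 / 0.0953)
L = 1.7848 cm

1.7848


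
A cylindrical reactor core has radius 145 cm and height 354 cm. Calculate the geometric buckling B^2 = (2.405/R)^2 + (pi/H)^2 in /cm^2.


B^2 = (2.405/R)^2 + (pi/H)^2
B^2 = (2.405/145)^2 + (pi/354)^2
B^2 = 3.5386e-04 /cm^2

3.5386e-04


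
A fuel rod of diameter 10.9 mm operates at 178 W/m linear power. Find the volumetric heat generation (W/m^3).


r = D / 2 / 1000 = 10.9 / 2 / 1000 = 0.00545 m
q''' = q' / (pi * r^2)
q''' = 178 / (pi * 0.00545^2)
q''' = 1.9076e+06 W/m^3

1.9076e+06


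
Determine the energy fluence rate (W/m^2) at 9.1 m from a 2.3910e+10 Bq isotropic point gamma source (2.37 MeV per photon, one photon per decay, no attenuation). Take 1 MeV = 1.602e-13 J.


psi = A * E * 1.602e-13 / (4*pi*r^2)
psi = 2.3910e+10 * 2.37 * 1.602e-13 / (4*pi*9.1^2)
psi = 8.7236e-06 W/m^2

8.7236e-06


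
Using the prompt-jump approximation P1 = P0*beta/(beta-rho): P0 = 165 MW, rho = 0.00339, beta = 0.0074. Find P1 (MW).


P1/P0 = beta / (beta - rho)
P1/P0 = 0.0074 / (0.0074 - 0.00339) = 1.845387
P1 = 165 * 1.845387 = 304.49 MW

304.49


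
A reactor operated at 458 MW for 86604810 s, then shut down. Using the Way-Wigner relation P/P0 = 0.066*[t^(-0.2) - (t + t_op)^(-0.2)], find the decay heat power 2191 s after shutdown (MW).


P/P0 = 0.066 * [t^(-0.2) - (t + t_op)^(-0.2)]
P/P0 = 0.066 * [2191^(-0.2) - (2191 + 86604810)^(-0.2)]
P/P0 = 0.066 * [0.2147195 - 0.02585172] = 0.01246527
P = 458 * 0.01246527 = 5.7091 MW

5.7091


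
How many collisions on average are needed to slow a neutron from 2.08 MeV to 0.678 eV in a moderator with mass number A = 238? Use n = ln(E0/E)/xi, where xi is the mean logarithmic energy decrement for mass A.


xi = 1 + (A-1)^2/(2A)*ln((A-1)/(A+1)) = 0.008379872 (for A = 238)
n = ln(E0/E) / xi
n = ln(2.08e6 / 0.678) / 0.008379872
n = ln(3.067847e+06) / 0.008379872 = 1782.4

1782.4


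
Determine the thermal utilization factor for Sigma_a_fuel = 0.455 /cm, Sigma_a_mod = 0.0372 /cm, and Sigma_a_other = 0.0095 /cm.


f = Sigma_a_fuel / (Sigma_a_fuel + Sigma_a_mod + Sigma_a_other)
f = 0.455 / (0.455 + 0.0372 + 0.0095)
f = 0.90692

0.90692


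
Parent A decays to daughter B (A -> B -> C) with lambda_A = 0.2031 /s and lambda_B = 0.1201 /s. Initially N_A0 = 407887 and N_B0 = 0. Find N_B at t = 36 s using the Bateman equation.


N_B(t) = lambda_A * N_A0 / (lambda_B - lambda_A) * [exp(-lambda_A*t) - exp(-lambda_B*t)]
exp(-0.2031*36) = 6.677478e-04; exp(-0.1201*36) = 0.01325209
N_B = 0.2031 * 407887 / (0.1201 - 0.2031) * (6.677478e-04 - 0.01325209)
N_B = 12560

12560


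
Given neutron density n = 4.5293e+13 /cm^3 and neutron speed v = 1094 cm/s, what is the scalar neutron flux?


phi = n * v
phi = 4.5293e+13 * 1094
phi = 4.9551e+16 /cm^2/s

4.9551e+16


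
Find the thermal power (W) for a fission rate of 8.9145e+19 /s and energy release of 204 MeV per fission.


P = fission_rate * E_MeV * 1.602e-13
P = 8.9145e+19 * 204 * 1.602e-13
P = 2.9133e+09 W

2.9133e+09


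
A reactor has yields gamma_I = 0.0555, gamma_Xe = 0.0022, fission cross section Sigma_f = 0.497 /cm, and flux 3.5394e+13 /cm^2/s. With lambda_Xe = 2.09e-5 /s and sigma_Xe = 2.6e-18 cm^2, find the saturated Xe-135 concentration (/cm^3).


Xe_eq = (gamma_I + gamma_Xe) * Sigma_f * phi / (lambda_Xe + sigma_Xe * phi)
Numerator = (0.0555 + 0.0022) * 0.497 * 3.5394e+13 = 1.014990e+12
Denominator = 2.09e-5 + 2.6e-18 * 3.5394e+13 = 1.129244e-04
Xe_eq = 1.014990e+12 / 1.129244e-04 = 8.9882e+15 /cm^3

8.9882e+15
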